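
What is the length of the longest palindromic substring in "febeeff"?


Input: "febeeff"
Checking substrings for palindromes:
  [1:4] "ebe" (len 3) => palindrome
  [3:5] "ee" (len 2) => palindrome
  [5:7] "ff" (len 2) => palindrome
Longest palindromic substring: "ebe" with length 3

3


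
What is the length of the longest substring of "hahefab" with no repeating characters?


Input: "hahefab"
Sliding window (track last position of each char):
  Position 0 ('h'): window [0,0] length 1 -- new best
  Position 1 ('a'): window [0,1] length 2 -- new best
  Position 2 ('h'): repeat (last at 0), move window start to 1
  Position 2 ('h'): window [1,2] length 2
  Position 3 ('e'): window [1,3] length 3 -- new best
  Position 4 ('f'): window [1,4] length 4 -- new best
  Position 5 ('a'): repeat (last at 1), move window start to 2
  Position 5 ('a'): window [2,5] length 4
  Position 6 ('b'): window [2,6] length 5 -- new best
Longest substring with no repeats: "hefab" with length 5

5


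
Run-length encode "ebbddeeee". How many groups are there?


Input: ebbddeeee
Scanning for consecutive runs:
  Group 1: 'e' x 1 (positions 0-0)
  Group 2: 'b' x 2 (positions 1-2)
  Group 3: 'd' x 2 (positions 3-4)
  Group 4: 'e' x 4 (positions 5-8)
Total groups: 4

4


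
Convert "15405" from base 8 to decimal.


Input: "15405" in base 8
Positional expansion:
  Digit '1' (value 1) x 8^4 = 4096
  Digit '5' (value 5) x 8^3 = 2560
  Digit '4' (value 4) x 8^2 = 256
  Digit '0' (value 0) x 8^1 = 0
  Digit '5' (value 5) x 8^0 = 5
Sum = 6917

6917


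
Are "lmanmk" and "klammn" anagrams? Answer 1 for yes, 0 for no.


Strings: "lmanmk", "klammn"
Sorted first:  aklmmn
Sorted second: aklmmn
Sorted forms match => anagrams

1


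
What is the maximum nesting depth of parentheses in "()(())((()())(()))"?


Input: "()(())((()())(()))"
Tracking depth:
  Position 0 '(': depth becomes 1
  Position 1 ')': depth becomes 0
  Position 2 '(': depth becomes 1
  Position 3 '(': depth becomes 2
  Position 4 ')': depth becomes 1
  Position 5 ')': depth becomes 0
  Position 6 '(': depth becomes 1
  Position 7 '(': depth becomes 2
  Position 8 '(': depth becomes 3
  Position 9 ')': depth becomes 2
  Position 10 '(': depth becomes 3
  Position 11 ')': depth becomes 2
  Position 12 ')': depth becomes 1
  Position 13 '(': depth becomes 2
  Position 14 '(': depth becomes 3
  Position 15 ')': depth becomes 2
  Position 16 ')': depth becomes 1
  Position 17 ')': depth becomes 0
Maximum depth reached: 3

3


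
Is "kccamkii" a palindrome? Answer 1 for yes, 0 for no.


Input: kccamkii
Reversed: iikmacck
  Compare pos 0 ('k') with pos 7 ('i'): MISMATCH
  Compare pos 1 ('c') with pos 6 ('i'): MISMATCH
  Compare pos 2 ('c') with pos 5 ('k'): MISMATCH
  Compare pos 3 ('a') with pos 4 ('m'): MISMATCH
Result: not a palindrome

0


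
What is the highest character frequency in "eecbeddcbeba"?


Input: eecbeddcbeba
Character counts:
  'a': 1
  'b': 3
  'c': 2
  'd': 2
  'e': 4
Maximum frequency: 4

4


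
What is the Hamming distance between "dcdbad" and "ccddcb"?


Comparing "dcdbad" and "ccddcb" position by position:
  Position 0: 'd' vs 'c' => differ
  Position 1: 'c' vs 'c' => same
  Position 2: 'd' vs 'd' => same
  Position 3: 'b' vs 'd' => differ
  Position 4: 'a' vs 'c' => differ
  Position 5: 'd' vs 'b' => differ
Total differences (Hamming distance): 4

4


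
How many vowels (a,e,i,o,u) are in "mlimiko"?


Input: mlimiko
Checking each character:
  'm' at position 0: consonant
  'l' at position 1: consonant
  'i' at position 2: vowel (running total: 1)
  'm' at position 3: consonant
  'i' at position 4: vowel (running total: 2)
  'k' at position 5: consonant
  'o' at position 6: vowel (running total: 3)
Total vowels: 3

3


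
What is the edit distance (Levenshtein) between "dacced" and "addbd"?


Computing edit distance: "dacced" -> "addbd"
DP table:
           a    d    d    b    d
      0    1    2    3    4    5
  d   1    1    1    2    3    4
  a   2    1    2    2    3    4
  c   3    2    2    3    3    4
  c   4    3    3    3    4    4
  e   5    4    4    4    4    5
  d   6    5    4    4    5    4
Edit distance = dp[6][5] = 4

4


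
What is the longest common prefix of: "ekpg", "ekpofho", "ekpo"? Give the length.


Words: ekpg, ekpofho, ekpo
  Position 0: all 'e' => match
  Position 1: all 'k' => match
  Position 2: all 'p' => match
  Position 3: ('g', 'o', 'o') => mismatch, stop
LCP = "ekp" (length 3)

3


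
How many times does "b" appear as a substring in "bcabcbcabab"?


Searching for "b" in "bcabcbcabab"
Scanning each position:
  Position 0: "b" => MATCH
  Position 1: "c" => no
  Position 2: "a" => no
  Position 3: "b" => MATCH
  Position 4: "c" => no
  Position 5: "b" => MATCH
  Position 6: "c" => no
  Position 7: "a" => no
  Position 8: "b" => MATCH
  Position 9: "a" => no
  Position 10: "b" => MATCH
Total occurrences: 5

5


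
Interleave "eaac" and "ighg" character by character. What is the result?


Interleaving "eaac" and "ighg":
  Position 0: 'e' from first, 'i' from second => "ei"
  Position 1: 'a' from first, 'g' from second => "ag"
  Position 2: 'a' from first, 'h' from second => "ah"
  Position 3: 'c' from first, 'g' from second => "cg"
Result: eiagahcg

eiagahcg


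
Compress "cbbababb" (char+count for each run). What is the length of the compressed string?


Input: cbbababb
Runs:
  'c' x 1 => "c1"
  'b' x 2 => "b2"
  'a' x 1 => "a1"
  'b' x 1 => "b1"
  'a' x 1 => "a1"
  'b' x 2 => "b2"
Compressed: "c1b2a1b1a1b2"
Compressed length: 12

12


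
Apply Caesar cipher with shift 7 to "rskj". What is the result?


Caesar cipher: shift "rskj" by 7
  'r' (pos 17) + 7 = pos 24 = 'y'
  's' (pos 18) + 7 = pos 25 = 'z'
  'k' (pos 10) + 7 = pos 17 = 'r'
  'j' (pos 9) + 7 = pos 16 = 'q'
Result: yzrq

yzrq


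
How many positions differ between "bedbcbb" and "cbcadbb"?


Comparing "bedbcbb" and "cbcadbb" position by position:
  Position 0: 'b' vs 'c' => DIFFER
  Position 1: 'e' vs 'b' => DIFFER
  Position 2: 'd' vs 'c' => DIFFER
  Position 3: 'b' vs 'a' => DIFFER
  Position 4: 'c' vs 'd' => DIFFER
  Position 5: 'b' vs 'b' => same
  Position 6: 'b' vs 'b' => same
Positions that differ: 5

5


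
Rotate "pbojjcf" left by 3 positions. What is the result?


Input: "pbojjcf", rotate left by 3
First 3 characters: "pbo"
Remaining characters: "jjcf"
Concatenate remaining + first: "jjcf" + "pbo" = "jjcfpbo"

jjcfpbo


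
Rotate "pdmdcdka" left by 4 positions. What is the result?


Input: "pdmdcdka", rotate left by 4
First 4 characters: "pdmd"
Remaining characters: "cdka"
Concatenate remaining + first: "cdka" + "pdmd" = "cdkapdmd"

cdkapdmd


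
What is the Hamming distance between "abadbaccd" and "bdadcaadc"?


Comparing "abadbaccd" and "bdadcaadc" position by position:
  Position 0: 'a' vs 'b' => differ
  Position 1: 'b' vs 'd' => differ
  Position 2: 'a' vs 'a' => same
  Position 3: 'd' vs 'd' => same
  Position 4: 'b' vs 'c' => differ
  Position 5: 'a' vs 'a' => same
  Position 6: 'c' vs 'a' => differ
  Position 7: 'c' vs 'd' => differ
  Position 8: 'd' vs 'c' => differ
Total differences (Hamming distance): 6

6


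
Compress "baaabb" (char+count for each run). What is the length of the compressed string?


Input: baaabb
Runs:
  'b' x 1 => "b1"
  'a' x 3 => "a3"
  'b' x 2 => "b2"
Compressed: "b1a3b2"
Compressed length: 6

6


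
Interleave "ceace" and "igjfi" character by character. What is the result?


Interleaving "ceace" and "igjfi":
  Position 0: 'c' from first, 'i' from second => "ci"
  Position 1: 'e' from first, 'g' from second => "eg"
  Position 2: 'a' from first, 'j' from second => "aj"
  Position 3: 'c' from first, 'f' from second => "cf"
  Position 4: 'e' from first, 'i' from second => "ei"
Result: ciegajcfei

ciegajcfei


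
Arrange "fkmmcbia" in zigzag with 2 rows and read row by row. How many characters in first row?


Zigzag "fkmmcbia" into 2 rows:
Placing characters:
  'f' => row 0
  'k' => row 1
  'm' => row 0
  'm' => row 1
  'c' => row 0
  'b' => row 1
  'i' => row 0
  'a' => row 1
Rows:
  Row 0: "fmci"
  Row 1: "kmba"
First row length: 4

4


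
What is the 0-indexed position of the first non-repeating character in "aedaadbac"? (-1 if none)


Input: aedaadbac
Character frequencies:
  'a': 4
  'b': 1
  'c': 1
  'd': 2
  'e': 1
Scanning left to right for freq == 1:
  Position 0 ('a'): freq=4, skip
  Position 1 ('e'): unique! => answer = 1

1


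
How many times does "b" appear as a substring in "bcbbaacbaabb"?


Searching for "b" in "bcbbaacbaabb"
Scanning each position:
  Position 0: "b" => MATCH
  Position 1: "c" => no
  Position 2: "b" => MATCH
  Position 3: "b" => MATCH
  Position 4: "a" => no
  Position 5: "a" => no
  Position 6: "c" => no
  Position 7: "b" => MATCH
  Position 8: "a" => no
  Position 9: "a" => no
  Position 10: "b" => MATCH
  Position 11: "b" => MATCH
Total occurrences: 6

6


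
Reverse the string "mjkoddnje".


Input: mjkoddnje
Reading characters right to left:
  Position 8: 'e'
  Position 7: 'j'
  Position 6: 'n'
  Position 5: 'd'
  Position 4: 'd'
  Position 3: 'o'
  Position 2: 'k'
  Position 1: 'j'
  Position 0: 'm'
Reversed: ejnddokjm

ejnddokjm


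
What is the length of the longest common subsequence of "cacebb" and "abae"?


LCS of "cacebb" and "abae"
DP table:
           a    b    a    e
      0    0    0    0    0
  c   0    0    0    0    0
  a   0    1    1    1    1
  c   0    1    1    1    1
  e   0    1    1    1    2
  b   0    1    2    2    2
  b   0    1    2    2    2
LCS length = dp[6][4] = 2

2


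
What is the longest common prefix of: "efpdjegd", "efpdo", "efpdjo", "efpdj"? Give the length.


Words: efpdjegd, efpdo, efpdjo, efpdj
  Position 0: all 'e' => match
  Position 1: all 'f' => match
  Position 2: all 'p' => match
  Position 3: all 'd' => match
  Position 4: ('j', 'o', 'j', 'j') => mismatch, stop
LCP = "efpd" (length 4)

4


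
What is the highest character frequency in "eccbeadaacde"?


Input: eccbeadaacde
Character counts:
  'a': 3
  'b': 1
  'c': 3
  'd': 2
  'e': 3
Maximum frequency: 3

3


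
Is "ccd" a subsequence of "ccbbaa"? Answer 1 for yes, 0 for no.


Check if "ccd" is a subsequence of "ccbbaa"
Greedy scan:
  Position 0 ('c'): matches sub[0] = 'c'
  Position 1 ('c'): matches sub[1] = 'c'
  Position 2 ('b'): no match needed
  Position 3 ('b'): no match needed
  Position 4 ('a'): no match needed
  Position 5 ('a'): no match needed
Only matched 2/3 characters => not a subsequence

0


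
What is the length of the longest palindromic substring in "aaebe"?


Input: "aaebe"
Checking substrings for palindromes:
  [2:5] "ebe" (len 3) => palindrome
  [0:2] "aa" (len 2) => palindrome
Longest palindromic substring: "ebe" with length 3

3


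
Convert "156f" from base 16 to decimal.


Input: "156f" in base 16
Positional expansion:
  Digit '1' (value 1) x 16^3 = 4096
  Digit '5' (value 5) x 16^2 = 1280
  Digit '6' (value 6) x 16^1 = 96
  Digit 'f' (value 15) x 16^0 = 15
Sum = 5487

5487


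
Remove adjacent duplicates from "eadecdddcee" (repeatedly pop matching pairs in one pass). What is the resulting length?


Input: eadecdddcee
Stack-based adjacent duplicate removal:
  Read 'e': push. Stack: e
  Read 'a': push. Stack: ea
  Read 'd': push. Stack: ead
  Read 'e': push. Stack: eade
  Read 'c': push. Stack: eadec
  Read 'd': push. Stack: eadecd
  Read 'd': matches stack top 'd' => pop. Stack: eadec
  Read 'd': push. Stack: eadecd
  Read 'c': push. Stack: eadecdc
  Read 'e': push. Stack: eadecdce
  Read 'e': matches stack top 'e' => pop. Stack: eadecdc
Final stack: "eadecdc" (length 7)

7


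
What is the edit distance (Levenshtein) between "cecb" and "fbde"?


Computing edit distance: "cecb" -> "fbde"
DP table:
           f    b    d    e
      0    1    2    3    4
  c   1    1    2    3    4
  e   2    2    2    3    3
  c   3    3    3    3    4
  b   4    4    3    4    4
Edit distance = dp[4][4] = 4

4


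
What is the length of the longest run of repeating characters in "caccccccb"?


Input: "caccccccb"
Scanning for longest run:
  Position 1 ('a'): new char, reset run to 1
  Position 2 ('c'): new char, reset run to 1
  Position 3 ('c'): continues run of 'c', length=2
  Position 4 ('c'): continues run of 'c', length=3
  Position 5 ('c'): continues run of 'c', length=4
  Position 6 ('c'): continues run of 'c', length=5
  Position 7 ('c'): continues run of 'c', length=6
  Position 8 ('b'): new char, reset run to 1
Longest run: 'c' with length 6

6


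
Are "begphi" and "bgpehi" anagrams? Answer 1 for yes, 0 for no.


Strings: "begphi", "bgpehi"
Sorted first:  beghip
Sorted second: beghip
Sorted forms match => anagrams

1


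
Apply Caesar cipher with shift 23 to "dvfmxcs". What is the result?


Caesar cipher: shift "dvfmxcs" by 23
  'd' (pos 3) + 23 = pos 0 = 'a'
  'v' (pos 21) + 23 = pos 18 = 's'
  'f' (pos 5) + 23 = pos 2 = 'c'
  'm' (pos 12) + 23 = pos 9 = 'j'
  'x' (pos 23) + 23 = pos 20 = 'u'
  'c' (pos 2) + 23 = pos 25 = 'z'
  's' (pos 18) + 23 = pos 15 = 'p'
Result: ascjuzp

ascjuzp


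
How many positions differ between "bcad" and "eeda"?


Comparing "bcad" and "eeda" position by position:
  Position 0: 'b' vs 'e' => DIFFER
  Position 1: 'c' vs 'e' => DIFFER
  Position 2: 'a' vs 'd' => DIFFER
  Position 3: 'd' vs 'a' => DIFFER
Positions that differ: 4

4


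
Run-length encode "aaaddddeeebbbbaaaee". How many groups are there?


Input: aaaddddeeebbbbaaaee
Scanning for consecutive runs:
  Group 1: 'a' x 3 (positions 0-2)
  Group 2: 'd' x 4 (positions 3-6)
  Group 3: 'e' x 3 (positions 7-9)
  Group 4: 'b' x 4 (positions 10-13)
  Group 5: 'a' x 3 (positions 14-16)
  Group 6: 'e' x 2 (positions 17-18)
Total groups: 6

6


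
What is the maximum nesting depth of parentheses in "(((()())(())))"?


Input: "(((()())(())))"
Tracking depth:
  Position 0 '(': depth becomes 1
  Position 1 '(': depth becomes 2
  Position 2 '(': depth becomes 3
  Position 3 '(': depth becomes 4
  Position 4 ')': depth becomes 3
  Position 5 '(': depth becomes 4
  Position 6 ')': depth becomes 3
  Position 7 ')': depth becomes 2
  Position 8 '(': depth becomes 3
  Position 9 '(': depth becomes 4
  Position 10 ')': depth becomes 3
  Position 11 ')': depth becomes 2
  Position 12 ')': depth becomes 1
  Position 13 ')': depth becomes 0
Maximum depth reached: 4

4


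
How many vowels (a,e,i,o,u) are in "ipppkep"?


Input: ipppkep
Checking each character:
  'i' at position 0: vowel (running total: 1)
  'p' at position 1: consonant
  'p' at position 2: consonant
  'p' at position 3: consonant
  'k' at position 4: consonant
  'e' at position 5: vowel (running total: 2)
  'p' at position 6: consonant
Total vowels: 2

2


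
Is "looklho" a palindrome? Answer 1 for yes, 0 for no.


Input: looklho
Reversed: ohlkool
  Compare pos 0 ('l') with pos 6 ('o'): MISMATCH
  Compare pos 1 ('o') with pos 5 ('h'): MISMATCH
  Compare pos 2 ('o') with pos 4 ('l'): MISMATCH
Result: not a palindrome

0


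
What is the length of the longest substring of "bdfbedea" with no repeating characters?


Input: "bdfbedea"
Sliding window (track last position of each char):
  Position 0 ('b'): window [0,0] length 1 -- new best
  Position 1 ('d'): window [0,1] length 2 -- new best
  Position 2 ('f'): window [0,2] length 3 -- new best
  Position 3 ('b'): repeat (last at 0), move window start to 1
  Position 3 ('b'): window [1,3] length 3
  Position 4 ('e'): window [1,4] length 4 -- new best
  Position 5 ('d'): repeat (last at 1), move window start to 2
  Position 5 ('d'): window [2,5] length 4
  Position 6 ('e'): repeat (last at 4), move window start to 5
  Position 6 ('e'): window [5,6] length 2
  Position 7 ('a'): window [5,7] length 3
Longest substring with no repeats: "dfbe" with length 4

4


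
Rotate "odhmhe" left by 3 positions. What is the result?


Input: "odhmhe", rotate left by 3
First 3 characters: "odh"
Remaining characters: "mhe"
Concatenate remaining + first: "mhe" + "odh" = "mheodh"

mheodh


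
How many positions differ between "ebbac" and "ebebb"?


Comparing "ebbac" and "ebebb" position by position:
  Position 0: 'e' vs 'e' => same
  Position 1: 'b' vs 'b' => same
  Position 2: 'b' vs 'e' => DIFFER
  Position 3: 'a' vs 'b' => DIFFER
  Position 4: 'c' vs 'b' => DIFFER
Positions that differ: 3

3


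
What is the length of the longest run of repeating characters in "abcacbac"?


Input: "abcacbac"
Scanning for longest run:
  Position 1 ('b'): new char, reset run to 1
  Position 2 ('c'): new char, reset run to 1
  Position 3 ('a'): new char, reset run to 1
  Position 4 ('c'): new char, reset run to 1
  Position 5 ('b'): new char, reset run to 1
  Position 6 ('a'): new char, reset run to 1
  Position 7 ('c'): new char, reset run to 1
Longest run: 'a' with length 1

1


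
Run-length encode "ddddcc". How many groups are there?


Input: ddddcc
Scanning for consecutive runs:
  Group 1: 'd' x 4 (positions 0-3)
  Group 2: 'c' x 2 (positions 4-5)
Total groups: 2

2


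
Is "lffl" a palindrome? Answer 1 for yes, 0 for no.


Input: lffl
Reversed: lffl
  Compare pos 0 ('l') with pos 3 ('l'): match
  Compare pos 1 ('f') with pos 2 ('f'): match
Result: palindrome

1


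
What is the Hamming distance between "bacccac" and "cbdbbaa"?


Comparing "bacccac" and "cbdbbaa" position by position:
  Position 0: 'b' vs 'c' => differ
  Position 1: 'a' vs 'b' => differ
  Position 2: 'c' vs 'd' => differ
  Position 3: 'c' vs 'b' => differ
  Position 4: 'c' vs 'b' => differ
  Position 5: 'a' vs 'a' => same
  Position 6: 'c' vs 'a' => differ
Total differences (Hamming distance): 6

6


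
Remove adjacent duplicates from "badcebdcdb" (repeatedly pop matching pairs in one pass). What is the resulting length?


Input: badcebdcdb
Stack-based adjacent duplicate removal:
  Read 'b': push. Stack: b
  Read 'a': push. Stack: ba
  Read 'd': push. Stack: bad
  Read 'c': push. Stack: badc
  Read 'e': push. Stack: badce
  Read 'b': push. Stack: badceb
  Read 'd': push. Stack: badcebd
  Read 'c': push. Stack: badcebdc
  Read 'd': push. Stack: badcebdcd
  Read 'b': push. Stack: badcebdcdb
Final stack: "badcebdcdb" (length 10)

10


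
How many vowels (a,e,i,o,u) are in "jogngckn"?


Input: jogngckn
Checking each character:
  'j' at position 0: consonant
  'o' at position 1: vowel (running total: 1)
  'g' at position 2: consonant
  'n' at position 3: consonant
  'g' at position 4: consonant
  'c' at position 5: consonant
  'k' at position 6: consonant
  'n' at position 7: consonant
Total vowels: 1

1


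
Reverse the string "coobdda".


Input: coobdda
Reading characters right to left:
  Position 6: 'a'
  Position 5: 'd'
  Position 4: 'd'
  Position 3: 'b'
  Position 2: 'o'
  Position 1: 'o'
  Position 0: 'c'
Reversed: addbooc

addbooc


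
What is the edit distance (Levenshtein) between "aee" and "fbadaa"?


Computing edit distance: "aee" -> "fbadaa"
DP table:
           f    b    a    d    a    a
      0    1    2    3    4    5    6
  a   1    1    2    2    3    4    5
  e   2    2    2    3    3    4    5
  e   3    3    3    3    4    4    5
Edit distance = dp[3][6] = 5

5


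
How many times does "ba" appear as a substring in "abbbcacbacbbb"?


Searching for "ba" in "abbbcacbacbbb"
Scanning each position:
  Position 0: "ab" => no
  Position 1: "bb" => no
  Position 2: "bb" => no
  Position 3: "bc" => no
  Position 4: "ca" => no
  Position 5: "ac" => no
  Position 6: "cb" => no
  Position 7: "ba" => MATCH
  Position 8: "ac" => no
  Position 9: "cb" => no
  Position 10: "bb" => no
  Position 11: "bb" => no
Total occurrences: 1

1


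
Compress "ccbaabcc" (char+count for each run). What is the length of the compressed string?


Input: ccbaabcc
Runs:
  'c' x 2 => "c2"
  'b' x 1 => "b1"
  'a' x 2 => "a2"
  'b' x 1 => "b1"
  'c' x 2 => "c2"
Compressed: "c2b1a2b1c2"
Compressed length: 10

10


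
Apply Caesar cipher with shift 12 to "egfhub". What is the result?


Caesar cipher: shift "egfhub" by 12
  'e' (pos 4) + 12 = pos 16 = 'q'
  'g' (pos 6) + 12 = pos 18 = 's'
  'f' (pos 5) + 12 = pos 17 = 'r'
  'h' (pos 7) + 12 = pos 19 = 't'
  'u' (pos 20) + 12 = pos 6 = 'g'
  'b' (pos 1) + 12 = pos 13 = 'n'
Result: qsrtgn

qsrtgn


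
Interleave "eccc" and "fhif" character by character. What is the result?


Interleaving "eccc" and "fhif":
  Position 0: 'e' from first, 'f' from second => "ef"
  Position 1: 'c' from first, 'h' from second => "ch"
  Position 2: 'c' from first, 'i' from second => "ci"
  Position 3: 'c' from first, 'f' from second => "cf"
Result: efchcicf

efchcicf


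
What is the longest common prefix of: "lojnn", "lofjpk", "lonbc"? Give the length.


Words: lojnn, lofjpk, lonbc
  Position 0: all 'l' => match
  Position 1: all 'o' => match
  Position 2: ('j', 'f', 'n') => mismatch, stop
LCP = "lo" (length 2)

2


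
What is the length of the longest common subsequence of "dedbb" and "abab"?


LCS of "dedbb" and "abab"
DP table:
           a    b    a    b
      0    0    0    0    0
  d   0    0    0    0    0
  e   0    0    0    0    0
  d   0    0    0    0    0
  b   0    0    1    1    1
  b   0    0    1    1    2
LCS length = dp[5][4] = 2

2


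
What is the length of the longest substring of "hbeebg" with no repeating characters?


Input: "hbeebg"
Sliding window (track last position of each char):
  Position 0 ('h'): window [0,0] length 1 -- new best
  Position 1 ('b'): window [0,1] length 2 -- new best
  Position 2 ('e'): window [0,2] length 3 -- new best
  Position 3 ('e'): repeat (last at 2), move window start to 3
  Position 3 ('e'): window [3,3] length 1
  Position 4 ('b'): window [3,4] length 2
  Position 5 ('g'): window [3,5] length 3
Longest substring with no repeats: "hbe" with length 3

3


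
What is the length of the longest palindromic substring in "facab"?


Input: "facab"
Checking substrings for palindromes:
  [1:4] "aca" (len 3) => palindrome
Longest palindromic substring: "aca" with length 3

3


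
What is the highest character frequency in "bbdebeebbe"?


Input: bbdebeebbe
Character counts:
  'b': 5
  'd': 1
  'e': 4
Maximum frequency: 5

5


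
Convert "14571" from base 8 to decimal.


Input: "14571" in base 8
Positional expansion:
  Digit '1' (value 1) x 8^4 = 4096
  Digit '4' (value 4) x 8^3 = 2048
  Digit '5' (value 5) x 8^2 = 320
  Digit '7' (value 7) x 8^1 = 56
  Digit '1' (value 1) x 8^0 = 1
Sum = 6521

6521


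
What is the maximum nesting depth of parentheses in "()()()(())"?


Input: "()()()(())"
Tracking depth:
  Position 0 '(': depth becomes 1
  Position 1 ')': depth becomes 0
  Position 2 '(': depth becomes 1
  Position 3 ')': depth becomes 0
  Position 4 '(': depth becomes 1
  Position 5 ')': depth becomes 0
  Position 6 '(': depth becomes 1
  Position 7 '(': depth becomes 2
  Position 8 ')': depth becomes 1
  Position 9 ')': depth becomes 0
Maximum depth reached: 2

2


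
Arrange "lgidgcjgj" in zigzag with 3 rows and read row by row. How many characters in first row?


Zigzag "lgidgcjgj" into 3 rows:
Placing characters:
  'l' => row 0
  'g' => row 1
  'i' => row 2
  'd' => row 1
  'g' => row 0
  'c' => row 1
  'j' => row 2
  'g' => row 1
  'j' => row 0
Rows:
  Row 0: "lgj"
  Row 1: "gdcg"
  Row 2: "ij"
First row length: 3

3


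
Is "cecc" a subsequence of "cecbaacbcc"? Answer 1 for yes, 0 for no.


Check if "cecc" is a subsequence of "cecbaacbcc"
Greedy scan:
  Position 0 ('c'): matches sub[0] = 'c'
  Position 1 ('e'): matches sub[1] = 'e'
  Position 2 ('c'): matches sub[2] = 'c'
  Position 3 ('b'): no match needed
  Position 4 ('a'): no match needed
  Position 5 ('a'): no match needed
  Position 6 ('c'): matches sub[3] = 'c'
  Position 7 ('b'): no match needed
  Position 8 ('c'): no match needed
  Position 9 ('c'): no match needed
All 4 characters matched => is a subsequence

1


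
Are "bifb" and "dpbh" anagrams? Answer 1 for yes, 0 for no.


Strings: "bifb", "dpbh"
Sorted first:  bbfi
Sorted second: bdhp
Differ at position 1: 'b' vs 'd' => not anagrams

0


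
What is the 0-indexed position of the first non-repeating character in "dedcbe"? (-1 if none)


Input: dedcbe
Character frequencies:
  'b': 1
  'c': 1
  'd': 2
  'e': 2
Scanning left to right for freq == 1:
  Position 0 ('d'): freq=2, skip
  Position 1 ('e'): freq=2, skip
  Position 2 ('d'): freq=2, skip
  Position 3 ('c'): unique! => answer = 3

3


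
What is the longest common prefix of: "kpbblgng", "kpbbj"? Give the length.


Words: kpbblgng, kpbbj
  Position 0: all 'k' => match
  Position 1: all 'p' => match
  Position 2: all 'b' => match
  Position 3: all 'b' => match
  Position 4: ('l', 'j') => mismatch, stop
LCP = "kpbb" (length 4)

4


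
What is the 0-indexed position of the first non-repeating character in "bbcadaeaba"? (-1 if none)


Input: bbcadaeaba
Character frequencies:
  'a': 4
  'b': 3
  'c': 1
  'd': 1
  'e': 1
Scanning left to right for freq == 1:
  Position 0 ('b'): freq=3, skip
  Position 1 ('b'): freq=3, skip
  Position 2 ('c'): unique! => answer = 2

2


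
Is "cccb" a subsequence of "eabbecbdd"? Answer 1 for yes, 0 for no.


Check if "cccb" is a subsequence of "eabbecbdd"
Greedy scan:
  Position 0 ('e'): no match needed
  Position 1 ('a'): no match needed
  Position 2 ('b'): no match needed
  Position 3 ('b'): no match needed
  Position 4 ('e'): no match needed
  Position 5 ('c'): matches sub[0] = 'c'
  Position 6 ('b'): no match needed
  Position 7 ('d'): no match needed
  Position 8 ('d'): no match needed
Only matched 1/4 characters => not a subsequence

0


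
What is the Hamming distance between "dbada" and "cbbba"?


Comparing "dbada" and "cbbba" position by position:
  Position 0: 'd' vs 'c' => differ
  Position 1: 'b' vs 'b' => same
  Position 2: 'a' vs 'b' => differ
  Position 3: 'd' vs 'b' => differ
  Position 4: 'a' vs 'a' => same
Total differences (Hamming distance): 3

3


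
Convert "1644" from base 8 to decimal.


Input: "1644" in base 8
Positional expansion:
  Digit '1' (value 1) x 8^3 = 512
  Digit '6' (value 6) x 8^2 = 384
  Digit '4' (value 4) x 8^1 = 32
  Digit '4' (value 4) x 8^0 = 4
Sum = 932

932


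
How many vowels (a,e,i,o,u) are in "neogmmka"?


Input: neogmmka
Checking each character:
  'n' at position 0: consonant
  'e' at position 1: vowel (running total: 1)
  'o' at position 2: vowel (running total: 2)
  'g' at position 3: consonant
  'm' at position 4: consonant
  'm' at position 5: consonant
  'k' at position 6: consonant
  'a' at position 7: vowel (running total: 3)
Total vowels: 3

3


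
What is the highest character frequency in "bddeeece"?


Input: bddeeece
Character counts:
  'b': 1
  'c': 1
  'd': 2
  'e': 4
Maximum frequency: 4

4


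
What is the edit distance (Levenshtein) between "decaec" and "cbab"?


Computing edit distance: "decaec" -> "cbab"
DP table:
           c    b    a    b
      0    1    2    3    4
  d   1    1    2    3    4
  e   2    2    2    3    4
  c   3    2    3    3    4
  a   4    3    3    3    4
  e   5    4    4    4    4
  c   6    5    5    5    5
Edit distance = dp[6][4] = 5

5


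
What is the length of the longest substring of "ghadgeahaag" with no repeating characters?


Input: "ghadgeahaag"
Sliding window (track last position of each char):
  Position 0 ('g'): window [0,0] length 1 -- new best
  Position 1 ('h'): window [0,1] length 2 -- new best
  Position 2 ('a'): window [0,2] length 3 -- new best
  Position 3 ('d'): window [0,3] length 4 -- new best
  Position 4 ('g'): repeat (last at 0), move window start to 1
  Position 4 ('g'): window [1,4] length 4
  Position 5 ('e'): window [1,5] length 5 -- new best
  Position 6 ('a'): repeat (last at 2), move window start to 3
  Position 6 ('a'): window [3,6] length 4
  Position 7 ('h'): window [3,7] length 5
  Position 8 ('a'): repeat (last at 6), move window start to 7
  Position 8 ('a'): window [7,8] length 2
  Position 9 ('a'): repeat (last at 8), move window start to 9
  Position 9 ('a'): window [9,9] length 1
  Position 10 ('g'): window [9,10] length 2
Longest substring with no repeats: "hadge" with length 5

5


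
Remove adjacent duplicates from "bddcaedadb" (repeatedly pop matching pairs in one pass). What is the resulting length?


Input: bddcaedadb
Stack-based adjacent duplicate removal:
  Read 'b': push. Stack: b
  Read 'd': push. Stack: bd
  Read 'd': matches stack top 'd' => pop. Stack: b
  Read 'c': push. Stack: bc
  Read 'a': push. Stack: bca
  Read 'e': push. Stack: bcae
  Read 'd': push. Stack: bcaed
  Read 'a': push. Stack: bcaeda
  Read 'd': push. Stack: bcaedad
  Read 'b': push. Stack: bcaedadb
Final stack: "bcaedadb" (length 8)

8


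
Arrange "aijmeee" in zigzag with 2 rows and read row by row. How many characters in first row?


Zigzag "aijmeee" into 2 rows:
Placing characters:
  'a' => row 0
  'i' => row 1
  'j' => row 0
  'm' => row 1
  'e' => row 0
  'e' => row 1
  'e' => row 0
Rows:
  Row 0: "ajee"
  Row 1: "ime"
First row length: 4

4


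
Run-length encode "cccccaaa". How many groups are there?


Input: cccccaaa
Scanning for consecutive runs:
  Group 1: 'c' x 5 (positions 0-4)
  Group 2: 'a' x 3 (positions 5-7)
Total groups: 2

2


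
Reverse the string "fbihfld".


Input: fbihfld
Reading characters right to left:
  Position 6: 'd'
  Position 5: 'l'
  Position 4: 'f'
  Position 3: 'h'
  Position 2: 'i'
  Position 1: 'b'
  Position 0: 'f'
Reversed: dlfhibf

dlfhibf


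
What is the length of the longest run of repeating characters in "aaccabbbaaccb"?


Input: "aaccabbbaaccb"
Scanning for longest run:
  Position 1 ('a'): continues run of 'a', length=2
  Position 2 ('c'): new char, reset run to 1
  Position 3 ('c'): continues run of 'c', length=2
  Position 4 ('a'): new char, reset run to 1
  Position 5 ('b'): new char, reset run to 1
  Position 6 ('b'): continues run of 'b', length=2
  Position 7 ('b'): continues run of 'b', length=3
  Position 8 ('a'): new char, reset run to 1
  Position 9 ('a'): continues run of 'a', length=2
  Position 10 ('c'): new char, reset run to 1
  Position 11 ('c'): continues run of 'c', length=2
  Position 12 ('b'): new char, reset run to 1
Longest run: 'b' with length 3

3


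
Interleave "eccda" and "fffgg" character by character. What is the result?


Interleaving "eccda" and "fffgg":
  Position 0: 'e' from first, 'f' from second => "ef"
  Position 1: 'c' from first, 'f' from second => "cf"
  Position 2: 'c' from first, 'f' from second => "cf"
  Position 3: 'd' from first, 'g' from second => "dg"
  Position 4: 'a' from first, 'g' from second => "ag"
Result: efcfcfdgag

efcfcfdgag


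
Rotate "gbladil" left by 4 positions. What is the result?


Input: "gbladil", rotate left by 4
First 4 characters: "gbla"
Remaining characters: "dil"
Concatenate remaining + first: "dil" + "gbla" = "dilgbla"

dilgbla


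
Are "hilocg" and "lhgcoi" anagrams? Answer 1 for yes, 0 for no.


Strings: "hilocg", "lhgcoi"
Sorted first:  cghilo
Sorted second: cghilo
Sorted forms match => anagrams

1


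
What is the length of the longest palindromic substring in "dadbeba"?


Input: "dadbeba"
Checking substrings for palindromes:
  [0:3] "dad" (len 3) => palindrome
  [3:6] "beb" (len 3) => palindrome
Longest palindromic substring: "dad" with length 3

3


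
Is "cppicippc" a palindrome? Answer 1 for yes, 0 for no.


Input: cppicippc
Reversed: cppicippc
  Compare pos 0 ('c') with pos 8 ('c'): match
  Compare pos 1 ('p') with pos 7 ('p'): match
  Compare pos 2 ('p') with pos 6 ('p'): match
  Compare pos 3 ('i') with pos 5 ('i'): match
Result: palindrome

1


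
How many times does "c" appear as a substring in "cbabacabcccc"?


Searching for "c" in "cbabacabcccc"
Scanning each position:
  Position 0: "c" => MATCH
  Position 1: "b" => no
  Position 2: "a" => no
  Position 3: "b" => no
  Position 4: "a" => no
  Position 5: "c" => MATCH
  Position 6: "a" => no
  Position 7: "b" => no
  Position 8: "c" => MATCH
  Position 9: "c" => MATCH
  Position 10: "c" => MATCH
  Position 11: "c" => MATCH
Total occurrences: 6

6


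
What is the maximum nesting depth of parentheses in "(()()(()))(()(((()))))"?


Input: "(()()(()))(()(((()))))"
Tracking depth:
  Position 0 '(': depth becomes 1
  Position 1 '(': depth becomes 2
  Position 2 ')': depth becomes 1
  Position 3 '(': depth becomes 2
  Position 4 ')': depth becomes 1
  Position 5 '(': depth becomes 2
  Position 6 '(': depth becomes 3
  Position 7 ')': depth becomes 2
  Position 8 ')': depth becomes 1
  Position 9 ')': depth becomes 0
  Position 10 '(': depth becomes 1
  Position 11 '(': depth becomes 2
  Position 12 ')': depth becomes 1
  Position 13 '(': depth becomes 2
  Position 14 '(': depth becomes 3
  Position 15 '(': depth becomes 4
  Position 16 '(': depth becomes 5
  Position 17 ')': depth becomes 4
  Position 18 ')': depth becomes 3
  Position 19 ')': depth becomes 2
  Position 20 ')': depth becomes 1
  Position 21 ')': depth becomes 0
Maximum depth reached: 5

5


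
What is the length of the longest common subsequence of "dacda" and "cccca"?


LCS of "dacda" and "cccca"
DP table:
           c    c    c    c    a
      0    0    0    0    0    0
  d   0    0    0    0    0    0
  a   0    0    0    0    0    1
  c   0    1    1    1    1    1
  d   0    1    1    1    1    1
  a   0    1    1    1    1    2
LCS length = dp[5][5] = 2

2


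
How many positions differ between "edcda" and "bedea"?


Comparing "edcda" and "bedea" position by position:
  Position 0: 'e' vs 'b' => DIFFER
  Position 1: 'd' vs 'e' => DIFFER
  Position 2: 'c' vs 'd' => DIFFER
  Position 3: 'd' vs 'e' => DIFFER
  Position 4: 'a' vs 'a' => same
Positions that differ: 4

4


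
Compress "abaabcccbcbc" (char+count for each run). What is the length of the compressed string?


Input: abaabcccbcbc
Runs:
  'a' x 1 => "a1"
  'b' x 1 => "b1"
  'a' x 2 => "a2"
  'b' x 1 => "b1"
  'c' x 3 => "c3"
  'b' x 1 => "b1"
  'c' x 1 => "c1"
  'b' x 1 => "b1"
  'c' x 1 => "c1"
Compressed: "a1b1a2b1c3b1c1b1c1"
Compressed length: 18

18


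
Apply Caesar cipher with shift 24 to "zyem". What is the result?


Caesar cipher: shift "zyem" by 24
  'z' (pos 25) + 24 = pos 23 = 'x'
  'y' (pos 24) + 24 = pos 22 = 'w'
  'e' (pos 4) + 24 = pos 2 = 'c'
  'm' (pos 12) + 24 = pos 10 = 'k'
Result: xwck

xwck


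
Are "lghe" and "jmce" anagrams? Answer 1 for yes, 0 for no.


Strings: "lghe", "jmce"
Sorted first:  eghl
Sorted second: cejm
Differ at position 0: 'e' vs 'c' => not anagrams

0


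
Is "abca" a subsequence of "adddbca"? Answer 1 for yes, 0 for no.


Check if "abca" is a subsequence of "adddbca"
Greedy scan:
  Position 0 ('a'): matches sub[0] = 'a'
  Position 1 ('d'): no match needed
  Position 2 ('d'): no match needed
  Position 3 ('d'): no match needed
  Position 4 ('b'): matches sub[1] = 'b'
  Position 5 ('c'): matches sub[2] = 'c'
  Position 6 ('a'): matches sub[3] = 'a'
All 4 characters matched => is a subsequence

1


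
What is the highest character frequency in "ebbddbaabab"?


Input: ebbddbaabab
Character counts:
  'a': 3
  'b': 5
  'd': 2
  'e': 1
Maximum frequency: 5

5


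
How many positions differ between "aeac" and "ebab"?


Comparing "aeac" and "ebab" position by position:
  Position 0: 'a' vs 'e' => DIFFER
  Position 1: 'e' vs 'b' => DIFFER
  Position 2: 'a' vs 'a' => same
  Position 3: 'c' vs 'b' => DIFFER
Positions that differ: 3

3


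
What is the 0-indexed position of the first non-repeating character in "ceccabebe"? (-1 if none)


Input: ceccabebe
Character frequencies:
  'a': 1
  'b': 2
  'c': 3
  'e': 3
Scanning left to right for freq == 1:
  Position 0 ('c'): freq=3, skip
  Position 1 ('e'): freq=3, skip
  Position 2 ('c'): freq=3, skip
  Position 3 ('c'): freq=3, skip
  Position 4 ('a'): unique! => answer = 4

4


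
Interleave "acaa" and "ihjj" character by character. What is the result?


Interleaving "acaa" and "ihjj":
  Position 0: 'a' from first, 'i' from second => "ai"
  Position 1: 'c' from first, 'h' from second => "ch"
  Position 2: 'a' from first, 'j' from second => "aj"
  Position 3: 'a' from first, 'j' from second => "aj"
Result: aichajaj

aichajaj


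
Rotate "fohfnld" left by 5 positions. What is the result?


Input: "fohfnld", rotate left by 5
First 5 characters: "fohfn"
Remaining characters: "ld"
Concatenate remaining + first: "ld" + "fohfn" = "ldfohfn"

ldfohfn


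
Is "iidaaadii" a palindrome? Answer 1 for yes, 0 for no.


Input: iidaaadii
Reversed: iidaaadii
  Compare pos 0 ('i') with pos 8 ('i'): match
  Compare pos 1 ('i') with pos 7 ('i'): match
  Compare pos 2 ('d') with pos 6 ('d'): match
  Compare pos 3 ('a') with pos 5 ('a'): match
Result: palindrome

1


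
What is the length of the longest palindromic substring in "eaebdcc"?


Input: "eaebdcc"
Checking substrings for palindromes:
  [0:3] "eae" (len 3) => palindrome
  [5:7] "cc" (len 2) => palindrome
Longest palindromic substring: "eae" with length 3

3


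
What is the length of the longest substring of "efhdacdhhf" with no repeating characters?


Input: "efhdacdhhf"
Sliding window (track last position of each char):
  Position 0 ('e'): window [0,0] length 1 -- new best
  Position 1 ('f'): window [0,1] length 2 -- new best
  Position 2 ('h'): window [0,2] length 3 -- new best
  Position 3 ('d'): window [0,3] length 4 -- new best
  Position 4 ('a'): window [0,4] length 5 -- new best
  Position 5 ('c'): window [0,5] length 6 -- new best
  Position 6 ('d'): repeat (last at 3), move window start to 4
  Position 6 ('d'): window [4,6] length 3
  Position 7 ('h'): window [4,7] length 4
  Position 8 ('h'): repeat (last at 7), move window start to 8
  Position 8 ('h'): window [8,8] length 1
  Position 9 ('f'): window [8,9] length 2
Longest substring with no repeats: "efhdac" with length 6

6


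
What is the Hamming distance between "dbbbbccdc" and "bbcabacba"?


Comparing "dbbbbccdc" and "bbcabacba" position by position:
  Position 0: 'd' vs 'b' => differ
  Position 1: 'b' vs 'b' => same
  Position 2: 'b' vs 'c' => differ
  Position 3: 'b' vs 'a' => differ
  Position 4: 'b' vs 'b' => same
  Position 5: 'c' vs 'a' => differ
  Position 6: 'c' vs 'c' => same
  Position 7: 'd' vs 'b' => differ
  Position 8: 'c' vs 'a' => differ
Total differences (Hamming distance): 6

6


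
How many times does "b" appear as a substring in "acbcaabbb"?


Searching for "b" in "acbcaabbb"
Scanning each position:
  Position 0: "a" => no
  Position 1: "c" => no
  Position 2: "b" => MATCH
  Position 3: "c" => no
  Position 4: "a" => no
  Position 5: "a" => no
  Position 6: "b" => MATCH
  Position 7: "b" => MATCH
  Position 8: "b" => MATCH
Total occurrences: 4

4


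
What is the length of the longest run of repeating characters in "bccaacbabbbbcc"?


Input: "bccaacbabbbbcc"
Scanning for longest run:
  Position 1 ('c'): new char, reset run to 1
  Position 2 ('c'): continues run of 'c', length=2
  Position 3 ('a'): new char, reset run to 1
  Position 4 ('a'): continues run of 'a', length=2
  Position 5 ('c'): new char, reset run to 1
  Position 6 ('b'): new char, reset run to 1
  Position 7 ('a'): new char, reset run to 1
  Position 8 ('b'): new char, reset run to 1
  Position 9 ('b'): continues run of 'b', length=2
  Position 10 ('b'): continues run of 'b', length=3
  Position 11 ('b'): continues run of 'b', length=4
  Position 12 ('c'): new char, reset run to 1
  Position 13 ('c'): continues run of 'c', length=2
Longest run: 'b' with length 4

4


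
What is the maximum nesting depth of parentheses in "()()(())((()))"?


Input: "()()(())((()))"
Tracking depth:
  Position 0 '(': depth becomes 1
  Position 1 ')': depth becomes 0
  Position 2 '(': depth becomes 1
  Position 3 ')': depth becomes 0
  Position 4 '(': depth becomes 1
  Position 5 '(': depth becomes 2
  Position 6 ')': depth becomes 1
  Position 7 ')': depth becomes 0
  Position 8 '(': depth becomes 1
  Position 9 '(': depth becomes 2
  Position 10 '(': depth becomes 3
  Position 11 ')': depth becomes 2
  Position 12 ')': depth becomes 1
  Position 13 ')': depth becomes 0
Maximum depth reached: 3

3
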